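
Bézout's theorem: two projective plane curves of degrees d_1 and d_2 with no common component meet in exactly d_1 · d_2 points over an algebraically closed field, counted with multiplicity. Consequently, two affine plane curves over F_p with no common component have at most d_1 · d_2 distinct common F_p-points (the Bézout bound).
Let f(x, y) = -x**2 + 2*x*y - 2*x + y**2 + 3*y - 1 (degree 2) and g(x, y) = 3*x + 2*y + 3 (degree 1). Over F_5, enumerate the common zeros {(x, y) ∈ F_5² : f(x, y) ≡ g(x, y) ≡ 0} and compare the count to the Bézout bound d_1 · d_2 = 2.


Common zeros: {(1, 2), (4, 0)}; count = 2; Bézout bound = 2.

deg(f) = 2, deg(g) = 1, so Bézout bound = 2.
Scan x ∈ F_5. For each x, list the y ∈ F_5 with f(x, y) ≡ 0 and those with g(x, y) ≡ 0 (mod 5); the common zeros in that column are the intersection.
  x = 0: f ≡ 0 at y ∈ ∅; g ≡ 0 at y ∈ {1}; common: ∅.
  x = 1: f ≡ 0 at y ∈ {2, 3}; g ≡ 0 at y ∈ {2}; common: {2}.
  x = 2: f ≡ 0 at y ∈ {4}; g ≡ 0 at y ∈ {3}; common: ∅.
  x = 3: f ≡ 0 at y ∈ {3}; g ≡ 0 at y ∈ {4}; common: ∅.
  x = 4: f ≡ 0 at y ∈ {0, 4}; g ≡ 0 at y ∈ {0}; common: {0}.
Collecting: common zeros = {(1, 2), (4, 0)}, so the count is 2.
Comparison with the Bézout bound: 2 ≤ 2 = deg(f)·deg(g), as expected for curves with no common component (the bound is attained).


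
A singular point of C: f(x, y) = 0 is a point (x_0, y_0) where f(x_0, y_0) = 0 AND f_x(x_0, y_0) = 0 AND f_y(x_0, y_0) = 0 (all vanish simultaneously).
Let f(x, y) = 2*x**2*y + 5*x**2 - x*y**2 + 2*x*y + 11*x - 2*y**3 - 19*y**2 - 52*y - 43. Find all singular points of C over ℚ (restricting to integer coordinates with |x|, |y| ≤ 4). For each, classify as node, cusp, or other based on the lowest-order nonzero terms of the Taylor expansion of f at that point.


Singular points: {(-2, -3)}; classification: node.

Compute partial derivatives:
  f_x = 4*x*y + 10*x - y**2 + 2*y + 11.
  f_y = 2*x**2 - 2*x*y + 2*x - 6*y**2 - 38*y - 52.
Scan x_0 ∈ {−4, ..., 4}. For each x_0, f_y(x_0, y) is a polynomial in y; find its integer roots y ∈ {−4, ..., 4}, then test f_x and f at those candidates.
  x = -4: f_y(-4, y) = -6*y**2 - 30*y - 28; no integer root y with |y| ≤ 4.
  x = -3: f_y(-3, y) = -6*y**2 - 32*y - 40; vanishes at y ∈ {-2}. (-3, -2): f_x = -3 ≠ 0.
  x = -2: f_y(-2, y) = -6*y**2 - 34*y - 48; vanishes at y ∈ {-3}. (-2, -3): f_x = 0, f = 0 — SINGULAR.
  x = -1: f_y(-1, y) = -6*y**2 - 36*y - 52; no integer root y with |y| ≤ 4.
  x = 0: f_y(0, y) = -6*y**2 - 38*y - 52; vanishes at y ∈ {-2}. (0, -2): f_x = 3 ≠ 0.
  x = 1: f_y(1, y) = -6*y**2 - 40*y - 48; no integer root y with |y| ≤ 4.
  x = 2: f_y(2, y) = -6*y**2 - 42*y - 40; no integer root y with |y| ≤ 4.
  x = 3: f_y(3, y) = -6*y**2 - 44*y - 28; no integer root y with |y| ≤ 4.
  x = 4: f_y(4, y) = -6*y**2 - 46*y - 12; no integer root y with |y| ≤ 4.
Only singular point on the grid: (-2, -3).
Classify: substitute x = -2 + u, y = -3 + v and expand: f = 2*u**2*v - u**2 - u*v**2 - 2*v**3 + v**2.
No constant or linear terms (consistent with a singular point). Quadratic part: -u**2 + v**2. Cubic part: 2*u**2*v - u*v**2 - 2*v**3.
The quadratic part v**2 - u**2 = (v − u)(v + u) splits into two distinct linear factors, so there are two distinct tangent lines y − -3 = ±(x − -2) — this is a node (ordinary double point).
Classification: node.


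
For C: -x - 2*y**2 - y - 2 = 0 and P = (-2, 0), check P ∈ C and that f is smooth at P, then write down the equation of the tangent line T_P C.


Tangent line at P: -x - y - 2 = 0.

Step 1: f(-2, 0) = 0, so P lies on C.
Step 2: partial derivatives
  f_x(x, y) = -1, f_y(x, y) = -4*y - 1.
  f_x(P) = -1, f_y(P) = -1 (gradient nonzero, so P is smooth).
Step 3: tangent line at P: -1·(x − -2) + -1·(y − 0) = 0.
Expanding: -x - y - 2 = 0.


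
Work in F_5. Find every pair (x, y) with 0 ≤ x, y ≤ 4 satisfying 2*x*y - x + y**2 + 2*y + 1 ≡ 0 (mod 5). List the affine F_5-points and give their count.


Affine F_5-points: {(0, 4), (1, 0), (1, 1), (2, 2)}; count = 4.

For each of the 25 pairs (x, y) ∈ F_5², evaluate f(x, y) mod 5. Record the zeros.
  x = 0: [0↦1, 1↦4, 2↦4, 3↦1, 4↦0]  zeros at y ∈ {4}
  x = 1: [0↦0, 1↦0, 2↦2, 3↦1, 4↦2]  zeros at y ∈ {0, 1}
  x = 2: [0↦4, 1↦1, 2↦0, 3↦1, 4↦4]  zeros at y ∈ {2}
  x = 3: [0↦3, 1↦2, 2↦3, 3↦1, 4↦1]  zeros at y ∈ ∅
  x = 4: [0↦2, 1↦3, 2↦1, 3↦1, 4↦3]  zeros at y ∈ ∅
Collecting zeros: affine points = {(0, 4), (1, 0), (1, 1), (2, 2)}.
Total count |C(F_5)_aff| = 4.


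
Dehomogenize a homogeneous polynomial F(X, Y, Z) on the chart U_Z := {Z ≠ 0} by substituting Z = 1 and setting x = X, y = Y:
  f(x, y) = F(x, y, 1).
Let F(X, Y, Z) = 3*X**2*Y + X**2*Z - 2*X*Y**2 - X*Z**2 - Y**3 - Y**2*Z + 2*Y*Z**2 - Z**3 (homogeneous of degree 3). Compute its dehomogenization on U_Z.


f(x, y) = 3*x**2*y + x**2 - 2*x*y**2 - x - y**3 - y**2 + 2*y - 1

On U_Z we set Z = 1. Each monomial c·X^i·Y^j·Z^k in F becomes c·x^i·y^j·1^k = c·x^i·y^j.
Substituting Z = 1: F(X, Y, 1) = 3*x**2*y + x**2 - 2*x*y**2 - x - y**3 - y**2 + 2*y - 1.
Note: deg(f) ≤ deg(F) = 3; strict inequality happens when F is divisible by Z (lost terms).


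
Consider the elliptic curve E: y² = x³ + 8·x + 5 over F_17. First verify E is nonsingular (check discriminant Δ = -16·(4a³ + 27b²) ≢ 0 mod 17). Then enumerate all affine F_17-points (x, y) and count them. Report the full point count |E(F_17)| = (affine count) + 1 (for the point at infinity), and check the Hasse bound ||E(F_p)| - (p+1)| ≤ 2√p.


Affine points = {(4, 4), (4, 13), (5, 0), (7, 8), (7, 9), (11, 8), (11, 9), (15, 7), (15, 10), (16, 8), (16, 9)}; affine count = 11; |E(F_17)| = 12.

Discriminant check: Δ ∝ 4a³ + 27b² = 4·8³ + 27·5² = 4·512 + 27·25 ≡ 3 (mod 17). Nonzero ⇒ E is nonsingular.
For each x ∈ F_17, compute rhs = x³ + 8·x + 5 mod 17, then count y ∈ F_17 with y² ≡ rhs.
  x = 0: rhs = 5, matching y values: none (0 points).
  x = 1: rhs = 14, matching y values: none (0 points).
  x = 2: rhs = 12, matching y values: none (0 points).
  x = 3: rhs = 5, matching y values: none (0 points).
  x = 4: rhs = 16, matching y values: 4, 13 (2 points).
  x = 5: rhs = 0, matching y values: 0 (1 points).
  x = 6: rhs = 14, matching y values: none (0 points).
  x = 7: rhs = 13, matching y values: 8, 9 (2 points).
  x = 8: rhs = 3, matching y values: none (0 points).
  x = 9: rhs = 7, matching y values: none (0 points).
  x = 10: rhs = 14, matching y values: none (0 points).
  x = 11: rhs = 13, matching y values: 8, 9 (2 points).
  x = 12: rhs = 10, matching y values: none (0 points).
  x = 13: rhs = 11, matching y values: none (0 points).
  x = 14: rhs = 5, matching y values: none (0 points).
  x = 15: rhs = 15, matching y values: 7, 10 (2 points).
  x = 16: rhs = 13, matching y values: 8, 9 (2 points).
Total affine count: 11.
Full point count |E(F_17)| = 11 + 1 = 12.
Hasse bound: |12 − (17+1)| = |-6| = 6 ≤ 2√17 ≈ 8.2462 ✓.


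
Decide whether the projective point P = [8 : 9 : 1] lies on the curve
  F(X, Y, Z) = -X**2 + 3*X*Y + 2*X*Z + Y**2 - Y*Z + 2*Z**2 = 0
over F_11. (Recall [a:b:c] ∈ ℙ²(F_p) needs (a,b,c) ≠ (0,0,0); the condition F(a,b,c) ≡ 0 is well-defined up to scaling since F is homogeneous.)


F(8,9,1) ≡ 0 (mod 11); P is on the curve.

Evaluate F(8, 9, 1) term-by-term (mod 11).
  -X**2 ↦ -1·64·1·1 = -64
  3*X*Y ↦ 3·8·9·1 = 216
  2*X*Z ↦ 2·8·1·1 = 16
  Y**2 ↦ 1·1·81·1 = 81
  -Y*Z ↦ -1·1·9·1 = -9
  2*Z**2 ↦ 2·1·1·1 = 2
Sum: F(8, 9, 1) = (-64) + (216) + (16) + (81) + (-9) + (2) = 242.
Reducing mod 11: 242 ≡ 0 (mod 11).
Since F(a, b, c) ≡ 0 (mod 11), P lies on the curve.


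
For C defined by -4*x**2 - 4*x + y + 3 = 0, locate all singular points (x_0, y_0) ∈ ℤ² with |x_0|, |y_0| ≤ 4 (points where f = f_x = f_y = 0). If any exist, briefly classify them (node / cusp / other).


No singular points in the scanned grid; C is smooth there.

Compute partial derivatives:
  f_x = -8*x - 4.
  f_y = 1.
f_y = 1 is a nonzero constant, so f_y never vanishes: no point (x, y) can satisfy f = f_x = f_y = 0. In particular no (x, y) ∈ {−4, ..., 4}² is singular; the curve is smooth.


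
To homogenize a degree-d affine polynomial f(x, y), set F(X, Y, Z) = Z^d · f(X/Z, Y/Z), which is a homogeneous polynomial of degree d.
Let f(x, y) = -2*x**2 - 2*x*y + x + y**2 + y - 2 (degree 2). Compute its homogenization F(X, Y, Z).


F(X, Y, Z) = -2*X**2 - 2*X*Y + X*Z + Y**2 + Y*Z - 2*Z**2

deg(f) = 2.
Substitute x = X/Z, y = Y/Z into f, then multiply by Z^2.
  monomial -2·x^2·y^0 ↦ -2·X^2·Y^0·Z^0.
  monomial -2·x^1·y^1 ↦ -2·X^1·Y^1·Z^0.
  monomial 1·x^1·y^0 ↦ 1·X^1·Y^0·Z^1.
  monomial 1·x^0·y^2 ↦ 1·X^0·Y^2·Z^0.
  monomial 1·x^0·y^1 ↦ 1·X^0·Y^1·Z^1.
  monomial -2·x^0·y^0 ↦ -2·X^0·Y^0·Z^2.
Collecting: F(X, Y, Z) = -2*X**2 - 2*X*Y + X*Z + Y**2 + Y*Z - 2*Z**2.


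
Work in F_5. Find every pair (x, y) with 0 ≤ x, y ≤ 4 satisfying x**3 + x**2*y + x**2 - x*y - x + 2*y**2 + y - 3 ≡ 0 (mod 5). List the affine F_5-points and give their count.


Affine F_5-points: {(0, 1), (3, 0), (3, 4), (4, 3)}; count = 4.

For each of the 25 pairs (x, y) ∈ F_5², evaluate f(x, y) mod 5. Record the zeros.
  x = 0: [0↦2, 1↦0, 2↦2, 3↦3, 4↦3]  zeros at y ∈ {1}
  x = 1: [0↦3, 1↦1, 2↦3, 3↦4, 4↦4]  zeros at y ∈ ∅
  x = 2: [0↦2, 1↦2, 2↦1, 3↦4, 4↦1]  zeros at y ∈ ∅
  x = 3: [0↦0, 1↦4, 2↦2, 3↦4, 4↦0]  zeros at y ∈ {0, 4}
  x = 4: [0↦3, 1↦3, 2↦2, 3↦0, 4↦2]  zeros at y ∈ {3}
Collecting zeros: affine points = {(0, 1), (3, 0), (3, 4), (4, 3)}.
Total count |C(F_5)_aff| = 4.


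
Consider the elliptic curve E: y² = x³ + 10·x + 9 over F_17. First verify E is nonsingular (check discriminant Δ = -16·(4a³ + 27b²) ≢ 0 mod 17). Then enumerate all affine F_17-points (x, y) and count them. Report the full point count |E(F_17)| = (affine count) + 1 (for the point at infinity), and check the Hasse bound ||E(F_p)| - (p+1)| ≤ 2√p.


Affine points = {(0, 3), (0, 14), (3, 7), (3, 10), (6, 8), (6, 9), (10, 2), (10, 15), (12, 2), (12, 15), (15, 7), (15, 10), (16, 7), (16, 10)}; affine count = 14; |E(F_17)| = 15.

Discriminant check: Δ ∝ 4a³ + 27b² = 4·10³ + 27·9² = 4·1000 + 27·81 ≡ 16 (mod 17). Nonzero ⇒ E is nonsingular.
For each x ∈ F_17, compute rhs = x³ + 10·x + 9 mod 17, then count y ∈ F_17 with y² ≡ rhs.
  x = 0: rhs = 9, matching y values: 3, 14 (2 points).
  x = 1: rhs = 3, matching y values: none (0 points).
  x = 2: rhs = 3, matching y values: none (0 points).
  x = 3: rhs = 15, matching y values: 7, 10 (2 points).
  x = 4: rhs = 11, matching y values: none (0 points).
  x = 5: rhs = 14, matching y values: none (0 points).
  x = 6: rhs = 13, matching y values: 8, 9 (2 points).
  x = 7: rhs = 14, matching y values: none (0 points).
  x = 8: rhs = 6, matching y values: none (0 points).
  x = 9: rhs = 12, matching y values: none (0 points).
  x = 10: rhs = 4, matching y values: 2, 15 (2 points).
  x = 11: rhs = 5, matching y values: none (0 points).
  x = 12: rhs = 4, matching y values: 2, 15 (2 points).
  x = 13: rhs = 7, matching y values: none (0 points).
  x = 14: rhs = 3, matching y values: none (0 points).
  x = 15: rhs = 15, matching y values: 7, 10 (2 points).
  x = 16: rhs = 15, matching y values: 7, 10 (2 points).
Total affine count: 14.
Full point count |E(F_17)| = 14 + 1 = 15.
Hasse bound: |15 − (17+1)| = |-3| = 3 ≤ 2√17 ≈ 8.2462 ✓.


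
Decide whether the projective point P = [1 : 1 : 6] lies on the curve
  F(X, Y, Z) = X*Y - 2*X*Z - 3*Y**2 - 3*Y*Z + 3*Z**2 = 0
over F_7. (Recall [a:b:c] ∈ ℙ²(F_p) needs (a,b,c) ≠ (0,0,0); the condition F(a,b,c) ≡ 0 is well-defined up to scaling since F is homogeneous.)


F(1,1,6) ≡ 6 (mod 7); P is NOT on the curve.

Evaluate F(1, 1, 6) term-by-term (mod 7).
  X*Y ↦ 1·1·1·1 = 1
  -2*X*Z ↦ -2·1·1·6 = -12
  -3*Y**2 ↦ -3·1·1·1 = -3
  -3*Y*Z ↦ -3·1·1·6 = -18
  3*Z**2 ↦ 3·1·1·36 = 108
Sum: F(1, 1, 6) = (1) + (-12) + (-3) + (-18) + (108) = 76.
Reducing mod 7: 76 ≡ 6 (mod 7).
Since F(a, b, c) ≡ 6 ≠ 0 (mod 7), P does NOT lie on the curve.


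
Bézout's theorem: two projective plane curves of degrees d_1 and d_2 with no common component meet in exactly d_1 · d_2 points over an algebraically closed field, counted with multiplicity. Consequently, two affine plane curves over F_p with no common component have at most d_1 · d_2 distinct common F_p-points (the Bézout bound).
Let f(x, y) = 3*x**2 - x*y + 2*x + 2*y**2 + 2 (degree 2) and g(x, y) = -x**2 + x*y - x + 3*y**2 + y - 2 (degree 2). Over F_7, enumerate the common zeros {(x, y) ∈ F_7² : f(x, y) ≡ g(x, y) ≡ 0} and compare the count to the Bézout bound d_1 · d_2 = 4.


Common zeros: {(3, 0), (4, 1)}; count = 2; Bézout bound = 4.

deg(f) = 2, deg(g) = 2, so Bézout bound = 4.
Scan x ∈ F_7. For each x, list the y ∈ F_7 with f(x, y) ≡ 0 and those with g(x, y) ≡ 0 (mod 7); the common zeros in that column are the intersection.
  x = 0: f ≡ 0 at y ∈ ∅; g ≡ 0 at y ∈ {3, 6}; common: ∅.
  x = 1: f ≡ 0 at y ∈ {0, 4}; g ≡ 0 at y ∈ ∅; common: ∅.
  x = 2: f ≡ 0 at y ∈ {4}; g ≡ 0 at y ∈ {3}; common: ∅.
  x = 3: f ≡ 0 at y ∈ {0, 5}; g ≡ 0 at y ∈ {0, 1}; common: {0}.
  x = 4: f ≡ 0 at y ∈ {1}; g ≡ 0 at y ∈ {1, 2}; common: {1}.
  x = 5: f ≡ 0 at y ∈ {1, 5}; g ≡ 0 at y ∈ {6}; common: ∅.
  x = 6: f ≡ 0 at y ∈ ∅; g ≡ 0 at y ∈ ∅; common: ∅.
Collecting: common zeros = {(3, 0), (4, 1)}, so the count is 2.
Comparison with the Bézout bound: 2 ≤ 4 = deg(f)·deg(g), as expected for curves with no common component (the affine F_7-count falls short of the bound because intersections may lie at infinity, over extension fields, or carry multiplicity).


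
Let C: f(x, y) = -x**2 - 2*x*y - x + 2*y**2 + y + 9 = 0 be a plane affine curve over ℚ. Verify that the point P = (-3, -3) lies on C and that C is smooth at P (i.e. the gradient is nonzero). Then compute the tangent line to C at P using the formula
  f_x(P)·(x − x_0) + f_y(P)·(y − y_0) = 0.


Tangent line at P: 11*x - 5*y + 18 = 0.

Step 1: f(-3, -3) = 0, so P lies on C.
Step 2: partial derivatives
  f_x(x, y) = -2*x - 2*y - 1, f_y(x, y) = -2*x + 4*y + 1.
  f_x(P) = 11, f_y(P) = -5 (gradient nonzero, so P is smooth).
Step 3: tangent line at P: 11·(x − -3) + -5·(y − -3) = 0.
Expanding: 11*x - 5*y + 18 = 0.


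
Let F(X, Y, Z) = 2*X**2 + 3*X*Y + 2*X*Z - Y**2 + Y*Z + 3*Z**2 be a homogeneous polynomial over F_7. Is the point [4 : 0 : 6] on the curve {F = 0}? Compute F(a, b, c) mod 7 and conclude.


F(4,0,6) ≡ 6 (mod 7); P is NOT on the curve.

Evaluate F(4, 0, 6) term-by-term (mod 7).
  2*X**2 ↦ 2·16·1·1 = 32
  3*X*Y ↦ 3·4·0·1 = 0
  2*X*Z ↦ 2·4·1·6 = 48
  -Y**2 ↦ -1·1·0·1 = 0
  Y*Z ↦ 1·1·0·6 = 0
  3*Z**2 ↦ 3·1·1·36 = 108
Sum: F(4, 0, 6) = (32) + (0) + (48) + (0) + (0) + (108) = 188.
Reducing mod 7: 188 ≡ 6 (mod 7).
Since F(a, b, c) ≡ 6 ≠ 0 (mod 7), P does NOT lie on the curve.


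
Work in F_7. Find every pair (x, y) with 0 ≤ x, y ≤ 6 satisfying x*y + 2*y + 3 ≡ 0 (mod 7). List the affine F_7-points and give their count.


Affine F_7-points: {(0, 2), (1, 6), (2, 1), (3, 5), (4, 3), (6, 4)}; count = 6.

For each of the 49 pairs (x, y) ∈ F_7², evaluate f(x, y) mod 7. Record the zeros.
  x = 0: [0↦3, 1↦5, 2↦0, 3↦2, 4↦4, 5↦6, 6↦1]  zeros at y ∈ {2}
  x = 1: [0↦3, 1↦6, 2↦2, 3↦5, 4↦1, 5↦4, 6↦0]  zeros at y ∈ {6}
  x = 2: [0↦3, 1↦0, 2↦4, 3↦1, 4↦5, 5↦2, 6↦6]  zeros at y ∈ {1}
  x = 3: [0↦3, 1↦1, 2↦6, 3↦4, 4↦2, 5↦0, 6↦5]  zeros at y ∈ {5}
  x = 4: [0↦3, 1↦2, 2↦1, 3↦0, 4↦6, 5↦5, 6↦4]  zeros at y ∈ {3}
  x = 5: [0↦3, 1↦3, 2↦3, 3↦3, 4↦3, 5↦3, 6↦3]  zeros at y ∈ ∅
  x = 6: [0↦3, 1↦4, 2↦5, 3↦6, 4↦0, 5↦1, 6↦2]  zeros at y ∈ {4}
Collecting zeros: affine points = {(0, 2), (1, 6), (2, 1), (3, 5), (4, 3), (6, 4)}.
Total count |C(F_7)_aff| = 6.


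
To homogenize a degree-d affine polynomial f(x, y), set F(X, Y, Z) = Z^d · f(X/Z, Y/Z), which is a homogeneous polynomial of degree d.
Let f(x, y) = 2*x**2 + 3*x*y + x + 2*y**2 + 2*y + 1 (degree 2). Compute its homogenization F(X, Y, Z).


F(X, Y, Z) = 2*X**2 + 3*X*Y + X*Z + 2*Y**2 + 2*Y*Z + Z**2

deg(f) = 2.
Substitute x = X/Z, y = Y/Z into f, then multiply by Z^2.
  monomial 2·x^2·y^0 ↦ 2·X^2·Y^0·Z^0.
  monomial 3·x^1·y^1 ↦ 3·X^1·Y^1·Z^0.
  monomial 1·x^1·y^0 ↦ 1·X^1·Y^0·Z^1.
  monomial 2·x^0·y^2 ↦ 2·X^0·Y^2·Z^0.
  monomial 2·x^0·y^1 ↦ 2·X^0·Y^1·Z^1.
  monomial 1·x^0·y^0 ↦ 1·X^0·Y^0·Z^2.
Collecting: F(X, Y, Z) = 2*X**2 + 3*X*Y + X*Z + 2*Y**2 + 2*Y*Z + Z**2.


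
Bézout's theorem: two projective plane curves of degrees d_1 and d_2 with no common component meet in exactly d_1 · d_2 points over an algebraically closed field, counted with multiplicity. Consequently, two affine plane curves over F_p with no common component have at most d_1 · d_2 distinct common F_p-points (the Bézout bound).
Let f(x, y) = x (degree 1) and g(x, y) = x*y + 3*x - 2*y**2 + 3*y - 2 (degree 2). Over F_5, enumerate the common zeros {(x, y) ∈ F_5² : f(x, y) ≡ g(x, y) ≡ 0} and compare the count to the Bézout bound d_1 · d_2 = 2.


Common zeros: ∅; count = 0; Bézout bound = 2.

deg(f) = 1, deg(g) = 2, so Bézout bound = 2.
Scan x ∈ F_5. For each x, list the y ∈ F_5 with f(x, y) ≡ 0 and those with g(x, y) ≡ 0 (mod 5); the common zeros in that column are the intersection.
  x = 0: f ≡ 0 at y ∈ {0, 1, 2, 3, 4}; g ≡ 0 at y ∈ ∅; common: ∅.
  x = 1: f ≡ 0 at y ∈ ∅; g ≡ 0 at y ∈ {3, 4}; common: ∅.
  x = 2: f ≡ 0 at y ∈ ∅; g ≡ 0 at y ∈ ∅; common: ∅.
  x = 3: f ≡ 0 at y ∈ ∅; g ≡ 0 at y ∈ ∅; common: ∅.
  x = 4: f ≡ 0 at y ∈ ∅; g ≡ 0 at y ∈ {0, 1}; common: ∅.
Collecting: common zeros = ∅, so the count is 0.
Comparison with the Bézout bound: 0 ≤ 2 = deg(f)·deg(g), as expected for curves with no common component (the affine F_5-count falls short of the bound because intersections may lie at infinity, over extension fields, or carry multiplicity).


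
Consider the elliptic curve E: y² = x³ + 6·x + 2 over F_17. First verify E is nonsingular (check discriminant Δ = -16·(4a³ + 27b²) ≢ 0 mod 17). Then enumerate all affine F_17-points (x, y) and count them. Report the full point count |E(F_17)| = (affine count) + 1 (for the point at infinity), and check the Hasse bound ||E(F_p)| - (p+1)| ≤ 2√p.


Affine points = {(0, 6), (0, 11), (1, 3), (1, 14), (3, 8), (3, 9), (5, 2), (5, 15), (6, 4), (6, 13), (7, 8), (7, 9), (8, 1), (8, 16), (10, 5), (10, 12), (12, 0), (13, 4), (13, 13), (14, 5), (14, 12), (15, 4), (15, 13)}; affine count = 23; |E(F_17)| = 24.

Discriminant check: Δ ∝ 4a³ + 27b² = 4·6³ + 27·2² = 4·216 + 27·4 ≡ 3 (mod 17). Nonzero ⇒ E is nonsingular.
For each x ∈ F_17, compute rhs = x³ + 6·x + 2 mod 17, then count y ∈ F_17 with y² ≡ rhs.
  x = 0: rhs = 2, matching y values: 6, 11 (2 points).
  x = 1: rhs = 9, matching y values: 3, 14 (2 points).
  x = 2: rhs = 5, matching y values: none (0 points).
  x = 3: rhs = 13, matching y values: 8, 9 (2 points).
  x = 4: rhs = 5, matching y values: none (0 points).
  x = 5: rhs = 4, matching y values: 2, 15 (2 points).
  x = 6: rhs = 16, matching y values: 4, 13 (2 points).
  x = 7: rhs = 13, matching y values: 8, 9 (2 points).
  x = 8: rhs = 1, matching y values: 1, 16 (2 points).
  x = 9: rhs = 3, matching y values: none (0 points).
  x = 10: rhs = 8, matching y values: 5, 12 (2 points).
  x = 11: rhs = 5, matching y values: none (0 points).
  x = 12: rhs = 0, matching y values: 0 (1 points).
  x = 13: rhs = 16, matching y values: 4, 13 (2 points).
  x = 14: rhs = 8, matching y values: 5, 12 (2 points).
  x = 15: rhs = 16, matching y values: 4, 13 (2 points).
  x = 16: rhs = 12, matching y values: none (0 points).
Total affine count: 23.
Full point count |E(F_17)| = 23 + 1 = 24.
Hasse bound: |24 − (17+1)| = |6| = 6 ≤ 2√17 ≈ 8.2462 ✓.


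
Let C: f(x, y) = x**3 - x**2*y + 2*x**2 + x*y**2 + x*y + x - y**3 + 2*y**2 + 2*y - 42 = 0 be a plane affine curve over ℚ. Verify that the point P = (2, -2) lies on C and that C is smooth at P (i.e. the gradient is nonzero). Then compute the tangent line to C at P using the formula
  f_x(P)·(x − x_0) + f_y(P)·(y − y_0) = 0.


Tangent line at P: 31*x - 28*y - 118 = 0.

Step 1: f(2, -2) = 0, so P lies on C.
Step 2: partial derivatives
  f_x(x, y) = 3*x**2 - 2*x*y + 4*x + y**2 + y + 1, f_y(x, y) = -x**2 + 2*x*y + x - 3*y**2 + 4*y + 2.
  f_x(P) = 31, f_y(P) = -28 (gradient nonzero, so P is smooth).
Step 3: tangent line at P: 31·(x − 2) + -28·(y − -2) = 0.
Expanding: 31*x - 28*y - 118 = 0.


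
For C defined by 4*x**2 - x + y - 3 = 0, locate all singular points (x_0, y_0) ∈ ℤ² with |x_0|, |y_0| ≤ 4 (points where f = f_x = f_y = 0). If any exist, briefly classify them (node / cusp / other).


No singular points in the scanned grid; C is smooth there.

Compute partial derivatives:
  f_x = 8*x - 1.
  f_y = 1.
f_y = 1 is a nonzero constant, so f_y never vanishes: no point (x, y) can satisfy f = f_x = f_y = 0. In particular no (x, y) ∈ {−4, ..., 4}² is singular; the curve is smooth.


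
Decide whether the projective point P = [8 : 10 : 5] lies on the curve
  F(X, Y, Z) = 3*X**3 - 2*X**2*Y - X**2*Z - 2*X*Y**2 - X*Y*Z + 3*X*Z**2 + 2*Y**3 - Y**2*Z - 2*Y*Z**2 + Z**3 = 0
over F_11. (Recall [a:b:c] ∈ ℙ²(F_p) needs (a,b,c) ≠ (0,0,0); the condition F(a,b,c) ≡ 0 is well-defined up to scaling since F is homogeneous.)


F(8,10,5) ≡ 2 (mod 11); P is NOT on the curve.

Evaluate F(8, 10, 5) term-by-term (mod 11).
  3*X**3 ↦ 3·512·1·1 = 1536
  -2*X**2*Y ↦ -2·64·10·1 = -1280
  -X**2*Z ↦ -1·64·1·5 = -320
  -2*X*Y**2 ↦ -2·8·100·1 = -1600
  -X*Y*Z ↦ -1·8·10·5 = -400
  3*X*Z**2 ↦ 3·8·1·25 = 600
  2*Y**3 ↦ 2·1·1000·1 = 2000
  -Y**2*Z ↦ -1·1·100·5 = -500
  -2*Y*Z**2 ↦ -2·1·10·25 = -500
  Z**3 ↦ 1·1·1·125 = 125
Sum: F(8, 10, 5) = (1536) + (-1280) + (-320) + (-1600) + (-400) + (600) + (2000) + (-500) + (-500) + (125) = -339.
Reducing mod 11: -339 ≡ 2 (mod 11).
Since F(a, b, c) ≡ 2 ≠ 0 (mod 11), P does NOT lie on the curve.


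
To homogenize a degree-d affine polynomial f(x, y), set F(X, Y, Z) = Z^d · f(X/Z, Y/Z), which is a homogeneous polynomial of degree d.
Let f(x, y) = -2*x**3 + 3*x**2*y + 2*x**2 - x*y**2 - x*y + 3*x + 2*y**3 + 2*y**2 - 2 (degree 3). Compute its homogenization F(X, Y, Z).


F(X, Y, Z) = -2*X**3 + 3*X**2*Y + 2*X**2*Z - X*Y**2 - X*Y*Z + 3*X*Z**2 + 2*Y**3 + 2*Y**2*Z - 2*Z**3

deg(f) = 3.
Substitute x = X/Z, y = Y/Z into f, then multiply by Z^3.
  monomial -2·x^3·y^0 ↦ -2·X^3·Y^0·Z^0.
  monomial 3·x^2·y^1 ↦ 3·X^2·Y^1·Z^0.
  monomial 2·x^2·y^0 ↦ 2·X^2·Y^0·Z^1.
  monomial -1·x^1·y^2 ↦ -1·X^1·Y^2·Z^0.
  monomial -1·x^1·y^1 ↦ -1·X^1·Y^1·Z^1.
  monomial 3·x^1·y^0 ↦ 3·X^1·Y^0·Z^2.
  monomial 2·x^0·y^3 ↦ 2·X^0·Y^3·Z^0.
  monomial 2·x^0·y^2 ↦ 2·X^0·Y^2·Z^1.
  monomial -2·x^0·y^0 ↦ -2·X^0·Y^0·Z^3.
Collecting: F(X, Y, Z) = -2*X**3 + 3*X**2*Y + 2*X**2*Z - X*Y**2 - X*Y*Z + 3*X*Z**2 + 2*Y**3 + 2*Y**2*Z - 2*Z**3.


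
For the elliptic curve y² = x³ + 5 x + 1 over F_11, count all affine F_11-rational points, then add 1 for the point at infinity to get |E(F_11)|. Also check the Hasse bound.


Affine points = {(0, 1), (0, 10), (6, 4), (6, 7), (7, 4), (7, 7), (8, 5), (8, 6), (9, 4), (9, 7)}; affine count = 10; |E(F_11)| = 11.

Discriminant check: Δ ∝ 4a³ + 27b² = 4·5³ + 27·1² = 4·125 + 27·1 ≡ 10 (mod 11). Nonzero ⇒ E is nonsingular.
For each x ∈ F_11, compute rhs = x³ + 5·x + 1 mod 11, then count y ∈ F_11 with y² ≡ rhs.
  x = 0: rhs = 1, matching y values: 1, 10 (2 points).
  x = 1: rhs = 7, matching y values: none (0 points).
  x = 2: rhs = 8, matching y values: none (0 points).
  x = 3: rhs = 10, matching y values: none (0 points).
  x = 4: rhs = 8, matching y values: none (0 points).
  x = 5: rhs = 8, matching y values: none (0 points).
  x = 6: rhs = 5, matching y values: 4, 7 (2 points).
  x = 7: rhs = 5, matching y values: 4, 7 (2 points).
  x = 8: rhs = 3, matching y values: 5, 6 (2 points).
  x = 9: rhs = 5, matching y values: 4, 7 (2 points).
  x = 10: rhs = 6, matching y values: none (0 points).
Total affine count: 10.
Full point count |E(F_11)| = 10 + 1 = 11.
Hasse bound: |11 − (11+1)| = |-1| = 1 ≤ 2√11 ≈ 6.6332 ✓.


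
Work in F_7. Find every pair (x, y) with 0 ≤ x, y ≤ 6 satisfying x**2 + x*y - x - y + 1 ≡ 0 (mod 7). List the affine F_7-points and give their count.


Affine F_7-points: {(0, 1), (2, 4), (3, 0), (4, 5), (5, 0), (6, 5)}; count = 6.

For each of the 49 pairs (x, y) ∈ F_7², evaluate f(x, y) mod 7. Record the zeros.
  x = 0: [0↦1, 1↦0, 2↦6, 3↦5, 4↦4, 5↦3, 6↦2]  zeros at y ∈ {1}
  x = 1: [0↦1, 1↦1, 2↦1, 3↦1, 4↦1, 5↦1, 6↦1]  zeros at y ∈ ∅
  x = 2: [0↦3, 1↦4, 2↦5, 3↦6, 4↦0, 5↦1, 6↦2]  zeros at y ∈ {4}
  x = 3: [0↦0, 1↦2, 2↦4, 3↦6, 4↦1, 5↦3, 6↦5]  zeros at y ∈ {0}
  x = 4: [0↦6, 1↦2, 2↦5, 3↦1, 4↦4, 5↦0, 6↦3]  zeros at y ∈ {5}
  x = 5: [0↦0, 1↦4, 2↦1, 3↦5, 4↦2, 5↦6, 6↦3]  zeros at y ∈ {0}
  x = 6: [0↦3, 1↦1, 2↦6, 3↦4, 4↦2, 5↦0, 6↦5]  zeros at y ∈ {5}
Collecting zeros: affine points = {(0, 1), (2, 4), (3, 0), (4, 5), (5, 0), (6, 5)}.
Total count |C(F_7)_aff| = 6.


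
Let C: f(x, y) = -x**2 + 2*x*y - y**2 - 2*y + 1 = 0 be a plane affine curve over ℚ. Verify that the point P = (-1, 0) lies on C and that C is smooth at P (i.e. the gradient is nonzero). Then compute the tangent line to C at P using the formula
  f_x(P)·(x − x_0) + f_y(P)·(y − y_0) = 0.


Tangent line at P: 2*x - 4*y + 2 = 0.

Step 1: f(-1, 0) = 0, so P lies on C.
Step 2: partial derivatives
  f_x(x, y) = -2*x + 2*y, f_y(x, y) = 2*x - 2*y - 2.
  f_x(P) = 2, f_y(P) = -4 (gradient nonzero, so P is smooth).
Step 3: tangent line at P: 2·(x − -1) + -4·(y − 0) = 0.
Expanding: 2*x - 4*y + 2 = 0.


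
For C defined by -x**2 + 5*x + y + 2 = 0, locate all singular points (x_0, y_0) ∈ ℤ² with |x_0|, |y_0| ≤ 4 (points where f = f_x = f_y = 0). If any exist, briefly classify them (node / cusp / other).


No singular points in the scanned grid; C is smooth there.

Compute partial derivatives:
  f_x = 5 - 2*x.
  f_y = 1.
f_y = 1 is a nonzero constant, so f_y never vanishes: no point (x, y) can satisfy f = f_x = f_y = 0. In particular no (x, y) ∈ {−4, ..., 4}² is singular; the curve is smooth.


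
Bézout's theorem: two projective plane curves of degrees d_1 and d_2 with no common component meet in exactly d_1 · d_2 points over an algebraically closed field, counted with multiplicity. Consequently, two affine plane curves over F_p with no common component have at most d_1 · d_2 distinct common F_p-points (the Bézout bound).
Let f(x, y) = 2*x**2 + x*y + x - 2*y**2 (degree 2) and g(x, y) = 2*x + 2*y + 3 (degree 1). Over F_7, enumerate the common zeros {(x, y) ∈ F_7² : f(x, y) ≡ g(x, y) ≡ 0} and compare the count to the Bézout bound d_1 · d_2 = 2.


Common zeros: ∅; count = 0; Bézout bound = 2.

deg(f) = 2, deg(g) = 1, so Bézout bound = 2.
Scan x ∈ F_7. For each x, list the y ∈ F_7 with f(x, y) ≡ 0 and those with g(x, y) ≡ 0 (mod 7); the common zeros in that column are the intersection.
  x = 0: f ≡ 0 at y ∈ {0}; g ≡ 0 at y ∈ {2}; common: ∅.
  x = 1: f ≡ 0 at y ∈ {5, 6}; g ≡ 0 at y ∈ {1}; common: ∅.
  x = 2: f ≡ 0 at y ∈ {4}; g ≡ 0 at y ∈ {0}; common: ∅.
  x = 3: f ≡ 0 at y ∈ {0, 5}; g ≡ 0 at y ∈ {6}; common: ∅.
  x = 4: f ≡ 0 at y ∈ ∅; g ≡ 0 at y ∈ {5}; common: ∅.
  x = 5: f ≡ 0 at y ∈ ∅; g ≡ 0 at y ∈ {4}; common: ∅.
  x = 6: f ≡ 0 at y ∈ {4, 6}; g ≡ 0 at y ∈ {3}; common: ∅.
Collecting: common zeros = ∅, so the count is 0.
Comparison with the Bézout bound: 0 ≤ 2 = deg(f)·deg(g), as expected for curves with no common component (the affine F_7-count falls short of the bound because intersections may lie at infinity, over extension fields, or carry multiplicity).


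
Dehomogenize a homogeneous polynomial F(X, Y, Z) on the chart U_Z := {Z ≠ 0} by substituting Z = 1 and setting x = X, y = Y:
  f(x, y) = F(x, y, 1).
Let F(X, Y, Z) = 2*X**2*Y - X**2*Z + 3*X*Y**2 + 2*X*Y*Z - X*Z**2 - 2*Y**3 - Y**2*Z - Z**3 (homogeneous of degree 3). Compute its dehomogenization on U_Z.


f(x, y) = 2*x**2*y - x**2 + 3*x*y**2 + 2*x*y - x - 2*y**3 - y**2 - 1

On U_Z we set Z = 1. Each monomial c·X^i·Y^j·Z^k in F becomes c·x^i·y^j·1^k = c·x^i·y^j.
Substituting Z = 1: F(X, Y, 1) = 2*x**2*y - x**2 + 3*x*y**2 + 2*x*y - x - 2*y**3 - y**2 - 1.
Note: deg(f) ≤ deg(F) = 3; strict inequality happens when F is divisible by Z (lost terms).


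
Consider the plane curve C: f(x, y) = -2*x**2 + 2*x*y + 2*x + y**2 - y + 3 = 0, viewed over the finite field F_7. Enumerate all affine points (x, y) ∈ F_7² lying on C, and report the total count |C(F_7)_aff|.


Affine F_7-points: {(4, 0)}; count = 1.

For each of the 49 pairs (x, y) ∈ F_7², evaluate f(x, y) mod 7. Record the zeros.
  x = 0: [0↦3, 1↦3, 2↦5, 3↦2, 4↦1, 5↦2, 6↦5]  zeros at y ∈ ∅
  x = 1: [0↦3, 1↦5, 2↦2, 3↦1, 4↦2, 5↦5, 6↦3]  zeros at y ∈ ∅
  x = 2: [0↦6, 1↦3, 2↦2, 3↦3, 4↦6, 5↦4, 6↦4]  zeros at y ∈ ∅
  x = 3: [0↦5, 1↦4, 2↦5, 3↦1, 4↦6, 5↦6, 6↦1]  zeros at y ∈ ∅
  x = 4: [0↦0, 1↦1, 2↦4, 3↦2, 4↦2, 5↦4, 6↦1]  zeros at y ∈ {0}
  x = 5: [0↦5, 1↦1, 2↦6, 3↦6, 4↦1, 5↦5, 6↦4]  zeros at y ∈ ∅
  x = 6: [0↦6, 1↦4, 2↦4, 3↦6, 4↦3, 5↦2, 6↦3]  zeros at y ∈ ∅
Collecting zeros: affine points = {(4, 0)}.
Total count |C(F_7)_aff| = 1.


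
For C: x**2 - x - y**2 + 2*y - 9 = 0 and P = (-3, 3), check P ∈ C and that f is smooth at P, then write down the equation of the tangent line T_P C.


Tangent line at P: -7*x - 4*y - 9 = 0.

Step 1: f(-3, 3) = 0, so P lies on C.
Step 2: partial derivatives
  f_x(x, y) = 2*x - 1, f_y(x, y) = 2 - 2*y.
  f_x(P) = -7, f_y(P) = -4 (gradient nonzero, so P is smooth).
Step 3: tangent line at P: -7·(x − -3) + -4·(y − 3) = 0.
Expanding: -7*x - 4*y - 9 = 0.


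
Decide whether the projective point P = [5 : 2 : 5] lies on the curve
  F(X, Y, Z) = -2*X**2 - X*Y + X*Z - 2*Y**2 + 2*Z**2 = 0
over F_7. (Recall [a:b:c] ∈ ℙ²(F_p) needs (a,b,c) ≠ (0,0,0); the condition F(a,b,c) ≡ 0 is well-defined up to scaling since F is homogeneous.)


F(5,2,5) ≡ 0 (mod 7); P is on the curve.

Evaluate F(5, 2, 5) term-by-term (mod 7).
  -2*X**2 ↦ -2·25·1·1 = -50
  -X*Y ↦ -1·5·2·1 = -10
  X*Z ↦ 1·5·1·5 = 25
  -2*Y**2 ↦ -2·1·4·1 = -8
  2*Z**2 ↦ 2·1·1·25 = 50
Sum: F(5, 2, 5) = (-50) + (-10) + (25) + (-8) + (50) = 7.
Reducing mod 7: 7 ≡ 0 (mod 7).
Since F(a, b, c) ≡ 0 (mod 7), P lies on the curve.


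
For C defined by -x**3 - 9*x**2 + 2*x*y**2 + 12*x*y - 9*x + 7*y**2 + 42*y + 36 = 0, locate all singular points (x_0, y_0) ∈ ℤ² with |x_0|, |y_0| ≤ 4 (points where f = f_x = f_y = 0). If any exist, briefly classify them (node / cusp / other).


Singular points: {(-3, -3)}; classification: cusp.

Compute partial derivatives:
  f_x = -3*x**2 - 18*x + 2*y**2 + 12*y - 9.
  f_y = 4*x*y + 12*x + 14*y + 42.
Scan x_0 ∈ {−4, ..., 4}. For each x_0, f_y(x_0, y) is a polynomial in y; find its integer roots y ∈ {−4, ..., 4}, then test f_x and f at those candidates.
  x = -4: f_y(-4, y) = -2*y - 6; vanishes at y ∈ {-3}. (-4, -3): f_x = -3 ≠ 0.
  x = -3: f_y(-3, y) = 2*y + 6; vanishes at y ∈ {-3}. (-3, -3): f_x = 0, f = 0 — SINGULAR.
  x = -2: f_y(-2, y) = 6*y + 18; vanishes at y ∈ {-3}. (-2, -3): f_x = -3 ≠ 0.
  x = -1: f_y(-1, y) = 10*y + 30; vanishes at y ∈ {-3}. (-1, -3): f_x = -12 ≠ 0.
  x = 0: f_y(0, y) = 14*y + 42; vanishes at y ∈ {-3}. (0, -3): f_x = -27 ≠ 0.
  x = 1: f_y(1, y) = 18*y + 54; vanishes at y ∈ {-3}. (1, -3): f_x = -48 ≠ 0.
  x = 2: f_y(2, y) = 22*y + 66; vanishes at y ∈ {-3}. (2, -3): f_x = -75 ≠ 0.
  x = 3: f_y(3, y) = 26*y + 78; vanishes at y ∈ {-3}. (3, -3): f_x = -108 ≠ 0.
  x = 4: f_y(4, y) = 30*y + 90; vanishes at y ∈ {-3}. (4, -3): f_x = -147 ≠ 0.
Only singular point on the grid: (-3, -3).
Classify: substitute x = -3 + u, y = -3 + v and expand: f = -u**3 + 2*u*v**2 + v**2.
No constant or linear terms (consistent with a singular point). Quadratic part: v**2. Cubic part: -u**3 + 2*u*v**2.
The quadratic part v**2 is a perfect square, so there is a single (double) tangent line v = 0, i.e. y = -3. Restricting the cubic part to that line (v = 0) leaves -u**3 ≠ 0, so f is not divisible by v and the branch is v² ≈ u**3 to lowest order — this is a cusp.
Classification: cusp.


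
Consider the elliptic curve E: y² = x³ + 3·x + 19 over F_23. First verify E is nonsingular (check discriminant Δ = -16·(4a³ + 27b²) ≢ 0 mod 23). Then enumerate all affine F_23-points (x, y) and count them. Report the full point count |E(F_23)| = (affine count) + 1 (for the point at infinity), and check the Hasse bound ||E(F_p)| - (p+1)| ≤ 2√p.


Affine points = {(1, 0), (3, 3), (3, 20), (4, 7), (4, 16), (6, 0), (8, 7), (8, 16), (9, 4), (9, 19), (11, 7), (11, 16), (12, 9), (12, 14), (13, 1), (13, 22), (15, 9), (15, 14), (16, 0), (19, 9), (19, 14), (20, 11), (20, 12)}; affine count = 23; |E(F_23)| = 24.

Discriminant check: Δ ∝ 4a³ + 27b² = 4·3³ + 27·19² = 4·27 + 27·361 ≡ 11 (mod 23). Nonzero ⇒ E is nonsingular.
For each x ∈ F_23, compute rhs = x³ + 3·x + 19 mod 23, then count y ∈ F_23 with y² ≡ rhs.
  x = 0: rhs = 19, matching y values: none (0 points).
  x = 1: rhs = 0, matching y values: 0 (1 points).
  x = 2: rhs = 10, matching y values: none (0 points).
  x = 3: rhs = 9, matching y values: 3, 20 (2 points).
  x = 4: rhs = 3, matching y values: 7, 16 (2 points).
  x = 5: rhs = 21, matching y values: none (0 points).
  x = 6: rhs = 0, matching y values: 0 (1 points).
  x = 7: rhs = 15, matching y values: none (0 points).
  x = 8: rhs = 3, matching y values: 7, 16 (2 points).
  x = 9: rhs = 16, matching y values: 4, 19 (2 points).
  x = 10: rhs = 14, matching y values: none (0 points).
  x = 11: rhs = 3, matching y values: 7, 16 (2 points).
  x = 12: rhs = 12, matching y values: 9, 14 (2 points).
  x = 13: rhs = 1, matching y values: 1, 22 (2 points).
  x = 14: rhs = 22, matching y values: none (0 points).
  x = 15: rhs = 12, matching y values: 9, 14 (2 points).
  x = 16: rhs = 0, matching y values: 0 (1 points).
  x = 17: rhs = 15, matching y values: none (0 points).
  x = 18: rhs = 17, matching y values: none (0 points).
  x = 19: rhs = 12, matching y values: 9, 14 (2 points).
  x = 20: rhs = 6, matching y values: 11, 12 (2 points).
  x = 21: rhs = 5, matching y values: none (0 points).
  x = 22: rhs = 15, matching y values: none (0 points).
Total affine count: 23.
Full point count |E(F_23)| = 23 + 1 = 24.
Hasse bound: |24 − (23+1)| = |0| = 0 ≤ 2√23 ≈ 9.5917 ✓.


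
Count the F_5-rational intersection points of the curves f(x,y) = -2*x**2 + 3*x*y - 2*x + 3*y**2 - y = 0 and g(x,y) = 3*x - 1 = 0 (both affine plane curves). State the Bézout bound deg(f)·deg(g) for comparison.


Common zeros: {(2, 2), (2, 3)}; count = 2; Bézout bound = 2.

deg(f) = 2, deg(g) = 1, so Bézout bound = 2.
Scan x ∈ F_5. For each x, list the y ∈ F_5 with f(x, y) ≡ 0 and those with g(x, y) ≡ 0 (mod 5); the common zeros in that column are the intersection.
  x = 0: f ≡ 0 at y ∈ {0, 2}; g ≡ 0 at y ∈ ∅; common: ∅.
  x = 1: f ≡ 0 at y ∈ ∅; g ≡ 0 at y ∈ ∅; common: ∅.
  x = 2: f ≡ 0 at y ∈ {2, 3}; g ≡ 0 at y ∈ {0, 1, 2, 3, 4}; common: {2, 3}.
  x = 3: f ≡ 0 at y ∈ ∅; g ≡ 0 at y ∈ ∅; common: ∅.
  x = 4: f ≡ 0 at y ∈ {0, 3}; g ≡ 0 at y ∈ ∅; common: ∅.
Collecting: common zeros = {(2, 2), (2, 3)}, so the count is 2.
Comparison with the Bézout bound: 2 ≤ 2 = deg(f)·deg(g), as expected for curves with no common component (the bound is attained).


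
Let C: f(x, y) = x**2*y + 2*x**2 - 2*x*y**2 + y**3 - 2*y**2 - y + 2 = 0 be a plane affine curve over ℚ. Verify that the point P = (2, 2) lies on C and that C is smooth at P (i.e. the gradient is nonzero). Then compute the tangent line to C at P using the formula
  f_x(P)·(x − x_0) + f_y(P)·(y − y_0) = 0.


Tangent line at P: 8*x - 9*y + 2 = 0.

Step 1: f(2, 2) = 0, so P lies on C.
Step 2: partial derivatives
  f_x(x, y) = 2*x*y + 4*x - 2*y**2, f_y(x, y) = x**2 - 4*x*y + 3*y**2 - 4*y - 1.
  f_x(P) = 8, f_y(P) = -9 (gradient nonzero, so P is smooth).
Step 3: tangent line at P: 8·(x − 2) + -9·(y − 2) = 0.
Expanding: 8*x - 9*y + 2 = 0.


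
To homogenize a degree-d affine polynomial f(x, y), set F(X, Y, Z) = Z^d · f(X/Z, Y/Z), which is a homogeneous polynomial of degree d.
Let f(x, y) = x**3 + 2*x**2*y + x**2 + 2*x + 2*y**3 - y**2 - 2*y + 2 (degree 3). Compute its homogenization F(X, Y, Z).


F(X, Y, Z) = X**3 + 2*X**2*Y + X**2*Z + 2*X*Z**2 + 2*Y**3 - Y**2*Z - 2*Y*Z**2 + 2*Z**3

deg(f) = 3.
Substitute x = X/Z, y = Y/Z into f, then multiply by Z^3.
  monomial 1·x^3·y^0 ↦ 1·X^3·Y^0·Z^0.
  monomial 2·x^2·y^1 ↦ 2·X^2·Y^1·Z^0.
  monomial 1·x^2·y^0 ↦ 1·X^2·Y^0·Z^1.
  monomial 2·x^1·y^0 ↦ 2·X^1·Y^0·Z^2.
  monomial 2·x^0·y^3 ↦ 2·X^0·Y^3·Z^0.
  monomial -1·x^0·y^2 ↦ -1·X^0·Y^2·Z^1.
  monomial -2·x^0·y^1 ↦ -2·X^0·Y^1·Z^2.
  monomial 2·x^0·y^0 ↦ 2·X^0·Y^0·Z^3.
Collecting: F(X, Y, Z) = X**3 + 2*X**2*Y + X**2*Z + 2*X*Z**2 + 2*Y**3 - Y**2*Z - 2*Y*Z**2 + 2*Z**3.


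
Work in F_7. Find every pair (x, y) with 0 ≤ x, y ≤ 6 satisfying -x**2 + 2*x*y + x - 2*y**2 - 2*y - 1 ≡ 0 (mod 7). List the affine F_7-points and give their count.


Affine F_7-points: {(2, 2), (2, 6), (3, 0), (3, 2), (4, 4), (4, 6), (5, 0), (5, 4)}; count = 8.

For each of the 49 pairs (x, y) ∈ F_7², evaluate f(x, y) mod 7. Record the zeros.
  x = 0: [0↦6, 1↦2, 2↦1, 3↦3, 4↦1, 5↦2, 6↦6]  zeros at y ∈ ∅
  x = 1: [0↦6, 1↦4, 2↦5, 3↦2, 4↦2, 5↦5, 6↦4]  zeros at y ∈ ∅
  x = 2: [0↦4, 1↦4, 2↦0, 3↦6, 4↦1, 5↦6, 6↦0]  zeros at y ∈ {2, 6}
  x = 3: [0↦0, 1↦2, 2↦0, 3↦1, 4↦5, 5↦5, 6↦1]  zeros at y ∈ {0, 2}
  x = 4: [0↦1, 1↦5, 2↦5, 3↦1, 4↦0, 5↦2, 6↦0]  zeros at y ∈ {4, 6}
  x = 5: [0↦0, 1↦6, 2↦1, 3↦6, 4↦0, 5↦4, 6↦4]  zeros at y ∈ {0, 4}
  x = 6: [0↦4, 1↦5, 2↦2, 3↦2, 4↦5, 5↦4, 6↦6]  zeros at y ∈ ∅
Collecting zeros: affine points = {(2, 2), (2, 6), (3, 0), (3, 2), (4, 4), (4, 6), (5, 0), (5, 4)}.
Total count |C(F_7)_aff| = 8.


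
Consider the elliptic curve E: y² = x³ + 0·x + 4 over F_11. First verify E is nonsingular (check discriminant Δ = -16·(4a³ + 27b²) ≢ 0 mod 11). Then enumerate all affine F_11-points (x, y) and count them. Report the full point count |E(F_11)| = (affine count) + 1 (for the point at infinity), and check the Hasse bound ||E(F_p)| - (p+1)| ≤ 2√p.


Affine points = {(0, 2), (0, 9), (1, 4), (1, 7), (2, 1), (2, 10), (3, 3), (3, 8), (6, 0), (10, 5), (10, 6)}; affine count = 11; |E(F_11)| = 12.

Discriminant check: Δ ∝ 4a³ + 27b² = 4·0³ + 27·4² = 4·0 + 27·16 ≡ 3 (mod 11). Nonzero ⇒ E is nonsingular.
For each x ∈ F_11, compute rhs = x³ + 0·x + 4 mod 11, then count y ∈ F_11 with y² ≡ rhs.
  x = 0: rhs = 4, matching y values: 2, 9 (2 points).
  x = 1: rhs = 5, matching y values: 4, 7 (2 points).
  x = 2: rhs = 1, matching y values: 1, 10 (2 points).
  x = 3: rhs = 9, matching y values: 3, 8 (2 points).
  x = 4: rhs = 2, matching y values: none (0 points).
  x = 5: rhs = 8, matching y values: none (0 points).
  x = 6: rhs = 0, matching y values: 0 (1 points).
  x = 7: rhs = 6, matching y values: none (0 points).
  x = 8: rhs = 10, matching y values: none (0 points).
  x = 9: rhs = 7, matching y values: none (0 points).
  x = 10: rhs = 3, matching y values: 5, 6 (2 points).
Total affine count: 11.
Full point count |E(F_11)| = 11 + 1 = 12.
Hasse bound: |12 − (11+1)| = |0| = 0 ≤ 2√11 ≈ 6.6332 ✓.
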